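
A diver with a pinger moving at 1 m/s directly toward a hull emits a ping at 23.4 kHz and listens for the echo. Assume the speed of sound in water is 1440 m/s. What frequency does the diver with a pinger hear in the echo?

23.4 kHz

The hull receives the sound from a moving source: f₁ = f₀ · v/(v − v_e) = 23.4 × 1440/1439 ≈ 23.4 kHz.
On the return leg the diver with a pinger is a moving observer: f₂ = f₁ · (v + v_e)/v = 23.4 × 1441/1440 ≈ 23.4 kHz.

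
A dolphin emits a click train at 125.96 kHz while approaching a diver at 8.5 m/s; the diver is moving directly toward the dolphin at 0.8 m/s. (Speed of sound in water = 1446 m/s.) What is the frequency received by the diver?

General Doppler shift: f' = f · (v + v_o)/(v − v_s).
f' = 125.96 × (1446 + 0.8)/(1446 − 8.5) = 125.96 × 1446.8/1437.5 ≈ 126.8 kHz.

126.8 kHz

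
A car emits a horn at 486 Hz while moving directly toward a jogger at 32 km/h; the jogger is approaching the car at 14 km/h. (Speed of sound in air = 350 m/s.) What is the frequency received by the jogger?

504 Hz

32 km/h = 8.889 m/s; 14 km/h = 3.889 m/s.
With source approaching and observer approaching, f' = f · (v + v_o)/(v − v_s).
f' = 486 × (350 + 3.889)/(350 − 8.889) = 486 × 353.89/341.11 ≈ 504 Hz.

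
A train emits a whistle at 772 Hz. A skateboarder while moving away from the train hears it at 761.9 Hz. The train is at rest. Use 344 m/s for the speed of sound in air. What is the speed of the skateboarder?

4.5 m/s

f' = f · (v − v_o)/v ⇒ v_o = v · |f'/f − 1|.
v_o = 344 × |761.9/772 − 1| = 344 × 0.01308 ≈ 4.5 m/s.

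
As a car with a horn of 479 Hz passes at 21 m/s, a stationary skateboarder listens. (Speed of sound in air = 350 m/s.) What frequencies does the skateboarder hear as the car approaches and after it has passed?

Approaching: f₁ = f · v/(v − v_s) = 479 × 350/329 ≈ 510 Hz.
Receding: f₂ = f · v/(v + v_s) = 479 × 350/371 ≈ 452 Hz.

510 Hz approaching; 452 Hz receding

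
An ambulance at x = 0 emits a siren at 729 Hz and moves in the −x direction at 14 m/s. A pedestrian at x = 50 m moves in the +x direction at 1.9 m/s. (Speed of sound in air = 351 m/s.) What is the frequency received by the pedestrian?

697 Hz

The observer lies on the +x side, so the source is heading away from the observer and the observer is heading away from the source.
With source receding and observer receding, f' = f · (v − v_o)/(v + v_s).
f' = 729 × (351 − 1.9)/(351 + 14) = 729 × 349.1/365 ≈ 697 Hz.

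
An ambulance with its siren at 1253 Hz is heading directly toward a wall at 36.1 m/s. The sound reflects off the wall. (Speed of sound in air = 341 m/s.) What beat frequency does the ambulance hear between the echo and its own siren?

297 Hz

The wall receives the sound from a moving source: f₁ = f₀ · v/(v − v_e) = 1253 × 341/304.9 ≈ 1401 Hz.
On the return leg the ambulance is a moving observer: f₂ = f₁ · (v + v_e)/v = 1401 × 377.1/341 ≈ 1550 Hz.
Equivalently f₂ = f₀ · (v + v_e)/(v − v_e).
Beat against the emitted tone: |f₂ − f₀| = 2v_e·f₀/(v − v_e) = 2 × 36.1 × 1253/304.9 ≈ 297 Hz.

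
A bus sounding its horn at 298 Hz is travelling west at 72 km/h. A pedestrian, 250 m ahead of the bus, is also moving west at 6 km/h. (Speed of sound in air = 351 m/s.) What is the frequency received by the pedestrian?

72 km/h = 20 m/s; 6 km/h = 1.667 m/s.
The pedestrian is ahead, so the bus is moving toward it while the pedestrian is moving away from the bus.
General Doppler shift: f' = f · (v − v_o)/(v − v_s).
f' = 298 × (351 − 1.667)/(351 − 20) = 298 × 349.33/331 ≈ 315 Hz.

315 Hz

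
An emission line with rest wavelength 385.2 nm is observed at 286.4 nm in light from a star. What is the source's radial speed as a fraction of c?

0.288

λ'/λ₀ = 0.7435 < 1 (blueshift), so the source is approaching.
λ'/λ₀ = √((1 − β)/(1 + β)) for an approaching source ⇒ β = (1 − r²)/(1 + r²) with r = λ'/λ₀.
β = (1 − 0.5528)/(1 + 0.5528) ≈ 0.288.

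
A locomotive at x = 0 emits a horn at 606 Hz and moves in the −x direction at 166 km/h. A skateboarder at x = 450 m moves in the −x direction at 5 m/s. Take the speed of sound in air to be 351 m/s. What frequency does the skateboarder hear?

166 km/h = 46.11 m/s.
The observer lies on the +x side, so the source is heading away from the observer and the observer is heading toward the source.
With source receding and observer approaching, f' = f · (v + v_o)/(v + v_s).
f' = 606 × (351 + 5)/(351 + 46.11) = 606 × 356/397.11 ≈ 543 Hz.

543 Hz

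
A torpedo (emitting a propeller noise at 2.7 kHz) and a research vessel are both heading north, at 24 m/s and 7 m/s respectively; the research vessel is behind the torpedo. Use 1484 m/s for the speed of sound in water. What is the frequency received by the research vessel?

2.67 kHz

The research vessel is behind, so the torpedo is moving away from it while the research vessel is moving toward the torpedo.
Both move, so f' = f · (v + v_o)/(v + v_s).
f' = 2.7 × (1484 + 7)/(1484 + 24) = 2.7 × 1491/1508 ≈ 2.67 kHz.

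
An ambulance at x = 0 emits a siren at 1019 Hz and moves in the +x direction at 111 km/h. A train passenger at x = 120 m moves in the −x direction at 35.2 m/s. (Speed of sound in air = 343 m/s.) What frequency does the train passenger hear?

1235 Hz

111 km/h = 30.83 m/s.
The observer lies on the +x side, so the source is heading toward the observer and the observer is heading toward the source.
Both move, so f' = f · (v + v_o)/(v − v_s).
f' = 1019 × (343 + 35.2)/(343 − 30.83) = 1019 × 378.2/312.17 ≈ 1235 Hz.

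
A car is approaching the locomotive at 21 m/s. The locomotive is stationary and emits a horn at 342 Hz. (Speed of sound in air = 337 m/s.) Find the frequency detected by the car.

Moving observer, stationary source: f' = f · (v + v_o)/v.
f' = 342 × (337 + 21)/337 = 342 × 358/337 ≈ 363 Hz.

363 Hz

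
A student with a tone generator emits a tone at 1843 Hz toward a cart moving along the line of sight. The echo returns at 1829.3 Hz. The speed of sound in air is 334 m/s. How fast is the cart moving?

Double Doppler shift off a moving reflector: f₂ = f₀ · (v + u)/(v − u) (u > 0 toward emitter).
Rearranging, u = v · (f₂ − f₀)/(f₂ + f₀) = 334 × -13.7/3672.3 ≈ -1.25 m/s.
So the cart is moving at 1.25 m/s away from the emitter.

1.25 m/s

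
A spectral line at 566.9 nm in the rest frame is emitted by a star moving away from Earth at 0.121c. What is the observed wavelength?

640.2 nm

Relativistic Doppler for wavelength: λ' = λ₀ · √((1 + β)/(1 − β)).
λ' = 566.9 × √(1.1210/0.8790) = 566.9 × 1.12930 ≈ 640.2 nm.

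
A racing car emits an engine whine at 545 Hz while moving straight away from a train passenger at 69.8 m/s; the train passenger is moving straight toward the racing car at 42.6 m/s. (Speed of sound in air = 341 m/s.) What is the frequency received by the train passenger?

Both move, so f' = f · (v + v_o)/(v + v_s).
f' = 545 × (341 + 42.6)/(341 + 69.8) = 545 × 383.6/410.8 ≈ 509 Hz.

509 Hz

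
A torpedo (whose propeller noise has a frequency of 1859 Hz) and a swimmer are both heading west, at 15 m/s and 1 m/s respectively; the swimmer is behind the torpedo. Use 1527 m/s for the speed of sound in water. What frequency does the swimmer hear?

The swimmer is behind, so the torpedo is moving away from it while the swimmer is moving toward the torpedo.
With source receding and observer approaching, f' = f · (v + v_o)/(v + v_s).
f' = 1859 × (1527 + 1)/(1527 + 15) = 1859 × 1528/1542 ≈ 1842 Hz.

1842 Hz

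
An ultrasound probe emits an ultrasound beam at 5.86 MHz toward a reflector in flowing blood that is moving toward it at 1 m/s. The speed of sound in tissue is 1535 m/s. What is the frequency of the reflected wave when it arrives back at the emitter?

At the reflector in flowing blood (a moving observer), f₁ = f₀ · (v + u)/v = 5.86 × 1536/1535 ≈ 5.864 MHz.
The reflection then acts as a moving source: f₂ = f₁ · v/(v − u) ≈ 5.868 MHz.
Equivalently f₂ = f₀ · (v + u)/(v − u).

5.868 MHz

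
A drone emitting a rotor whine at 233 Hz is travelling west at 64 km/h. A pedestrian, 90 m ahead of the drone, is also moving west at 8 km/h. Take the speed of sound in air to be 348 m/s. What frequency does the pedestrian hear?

64 km/h = 17.78 m/s; 8 km/h = 2.222 m/s.
The pedestrian is ahead, so the drone is moving toward it while the pedestrian is moving away from the drone.
Both move, so f' = f · (v − v_o)/(v − v_s).
f' = 233 × (348 − 2.222)/(348 − 17.78) = 233 × 345.78/330.22 ≈ 244 Hz.

244 Hz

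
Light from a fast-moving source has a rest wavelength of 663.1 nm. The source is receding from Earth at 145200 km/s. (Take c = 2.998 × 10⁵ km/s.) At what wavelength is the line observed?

1125.0 nm

β = v/c = 145200/299800 = 0.4843.
Relativistic Doppler for wavelength: λ' = λ₀ · √((1 + β)/(1 − β)).
λ' = 663.1 × √(1.4843/0.5157) = 663.1 × 1.69658 ≈ 1125.0 nm.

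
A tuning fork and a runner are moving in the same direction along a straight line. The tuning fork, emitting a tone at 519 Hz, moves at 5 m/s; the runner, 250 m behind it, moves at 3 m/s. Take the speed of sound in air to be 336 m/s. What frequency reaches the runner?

The runner is behind, so the tuning fork is moving away from it while the runner is moving toward the tuning fork.
Both move, so f' = f · (v + v_o)/(v + v_s).
f' = 519 × (336 + 3)/(336 + 5) = 519 × 339/341 ≈ 516 Hz.

516 Hz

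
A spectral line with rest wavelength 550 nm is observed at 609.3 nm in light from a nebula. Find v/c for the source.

0.102

λ'/λ₀ = 1.1078 > 1 (redshift), so the source is receding.
λ'/λ₀ = √((1 + β)/(1 − β)) for a receding source ⇒ β = (r² − 1)/(r² + 1) with r = λ'/λ₀.
β = (1.2273 − 1)/(1.2273 + 1) ≈ 0.102.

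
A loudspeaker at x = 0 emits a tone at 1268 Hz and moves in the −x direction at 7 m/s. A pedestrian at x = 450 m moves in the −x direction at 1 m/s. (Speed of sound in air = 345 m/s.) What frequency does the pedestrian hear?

1246 Hz

The observer lies on the +x side, so the source is heading away from the observer and the observer is heading toward the source.
General Doppler shift: f' = f · (v + v_o)/(v + v_s).
f' = 1268 × (345 + 1)/(345 + 7) = 1268 × 346/352 ≈ 1246 Hz.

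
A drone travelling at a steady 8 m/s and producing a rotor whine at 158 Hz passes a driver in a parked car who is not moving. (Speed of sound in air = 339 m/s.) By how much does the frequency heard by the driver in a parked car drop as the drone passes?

7.46 Hz

Approaching: f₁ = f · v/(v − v_s) = 158 × 339/331 ≈ 161.82 Hz.
Receding: f₂ = f · v/(v + v_s) = 158 × 339/347 ≈ 154.36 Hz.
Drop: f₁ − f₂ = 2f·v·v_s/(v² − v_s²) = 2 × 158 × 339 × 8/(339² − 8²) ≈ 7.46 Hz.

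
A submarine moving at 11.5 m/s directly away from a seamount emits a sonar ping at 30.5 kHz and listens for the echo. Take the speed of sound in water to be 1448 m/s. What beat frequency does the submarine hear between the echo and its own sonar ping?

481 Hz

The seamount receives the sound from a moving source: f₁ = f₀ · v/(v + v_e) = 30.5 × 1448/1459.5 ≈ 30.260 kHz.
On the return leg the submarine is a moving observer: f₂ = f₁ · (v − v_e)/v = 30.260 × 1436.5/1448 ≈ 30.019 kHz.
Beat against the emitted tone (with f₀ = 30500 Hz): |f₂ − f₀| = 2v_e·f₀/(v + v_e) = 2 × 11.5 × 30500/1459.5 ≈ 481 Hz.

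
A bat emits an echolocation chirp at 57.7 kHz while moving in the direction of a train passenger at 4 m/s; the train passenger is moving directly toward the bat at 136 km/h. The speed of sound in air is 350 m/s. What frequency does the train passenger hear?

136 km/h = 37.78 m/s.
With source approaching and observer approaching, f' = f · (v + v_o)/(v − v_s).
f' = 57.7 × (350 + 37.78)/(350 − 4) = 57.7 × 387.78/346 ≈ 64.7 kHz.

64.7 kHz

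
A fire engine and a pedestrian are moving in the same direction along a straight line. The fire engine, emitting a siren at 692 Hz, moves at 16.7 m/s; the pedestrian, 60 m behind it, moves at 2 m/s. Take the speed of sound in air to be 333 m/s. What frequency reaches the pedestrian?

663 Hz

The pedestrian is behind, so the fire engine is moving away from it while the pedestrian is moving toward the fire engine.
General Doppler shift: f' = f · (v + v_o)/(v + v_s).
f' = 692 × (333 + 2)/(333 + 16.7) = 692 × 335/349.7 ≈ 663 Hz.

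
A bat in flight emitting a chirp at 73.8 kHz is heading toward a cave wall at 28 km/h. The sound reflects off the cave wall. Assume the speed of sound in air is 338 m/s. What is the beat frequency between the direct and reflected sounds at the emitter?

3476 Hz

28 km/h = 7.778 m/s.
The cave wall receives the sound from a moving source: f₁ = f₀ · v/(v − v_e) = 73.8 × 338/330.22 ≈ 75.54 kHz.
On the return leg the bat in flight is a moving observer: f₂ = f₁ · (v + v_e)/v = 75.54 × 345.78/338 ≈ 77.28 kHz.
Equivalently f₂ = f₀ · (v + v_e)/(v − v_e).
Beat against the emitted tone (with f₀ = 73800 Hz): |f₂ − f₀| = 2v_e·f₀/(v − v_e) = 2 × 7.778 × 73800/330.22 ≈ 3476 Hz.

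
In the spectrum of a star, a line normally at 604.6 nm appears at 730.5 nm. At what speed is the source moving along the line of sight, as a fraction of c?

0.187c

λ'/λ₀ = 1.2082 > 1 (redshift), so the source is receding.
λ'/λ₀ = √((1 + β)/(1 − β)) for a receding source ⇒ β = (r² − 1)/(r² + 1) with r = λ'/λ₀.
β = (1.4598 − 1)/(1.4598 + 1) ≈ 0.187.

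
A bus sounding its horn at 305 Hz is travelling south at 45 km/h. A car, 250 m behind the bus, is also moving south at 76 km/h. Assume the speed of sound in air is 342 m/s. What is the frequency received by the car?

45 km/h = 12.5 m/s; 76 km/h = 21.11 m/s.
The car is behind, so the bus is moving away from it while the car is moving toward the bus.
Both move, so f' = f · (v + v_o)/(v + v_s).
f' = 305 × (342 + 21.11)/(342 + 12.5) = 305 × 363.11/354.5 ≈ 312 Hz.

312 Hz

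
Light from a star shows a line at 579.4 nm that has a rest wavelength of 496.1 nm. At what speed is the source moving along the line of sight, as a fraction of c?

0.154

λ'/λ₀ = 1.1679 > 1 (redshift), so the source is receding.
λ'/λ₀ = √((1 + β)/(1 − β)) for a receding source ⇒ β = (r² − 1)/(r² + 1) with r = λ'/λ₀.
β = (1.3640 − 1)/(1.3640 + 1) ≈ 0.154.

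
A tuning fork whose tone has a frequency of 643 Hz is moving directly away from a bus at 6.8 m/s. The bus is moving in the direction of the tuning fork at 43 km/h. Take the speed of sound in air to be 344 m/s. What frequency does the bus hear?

43 km/h = 11.94 m/s.
General Doppler shift: f' = f · (v + v_o)/(v + v_s).
f' = 643 × (344 + 11.94)/(344 + 6.8) = 643 × 355.94/350.8 ≈ 652 Hz.

652 Hz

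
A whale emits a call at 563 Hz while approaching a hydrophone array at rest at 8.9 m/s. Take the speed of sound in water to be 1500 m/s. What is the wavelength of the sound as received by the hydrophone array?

With the source moving toward a stationary observer, f' = f · v/(v − v_s).
f' = 563 × 1500/(1500 − 8.9) ≈ 566 Hz.
λ' = v/f' = 1500/566.36 ≈ 2.65 m.

2.65 m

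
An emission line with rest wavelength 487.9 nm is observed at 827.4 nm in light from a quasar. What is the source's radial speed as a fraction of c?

0.484c

λ'/λ₀ = 1.6958 > 1 (redshift), so the source is receding.
λ'/λ₀ = √((1 + β)/(1 − β)) for a receding source ⇒ β = (r² − 1)/(r² + 1) with r = λ'/λ₀.
β = (2.8759 − 1)/(2.8759 + 1) ≈ 0.484.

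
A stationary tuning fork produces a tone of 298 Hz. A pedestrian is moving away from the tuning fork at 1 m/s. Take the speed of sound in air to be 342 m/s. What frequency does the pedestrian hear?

Moving observer, stationary source: f' = f · (v − v_o)/v.
f' = 298 × (342 − 1)/342 = 298 × 341/342 ≈ 297 Hz.

297 Hz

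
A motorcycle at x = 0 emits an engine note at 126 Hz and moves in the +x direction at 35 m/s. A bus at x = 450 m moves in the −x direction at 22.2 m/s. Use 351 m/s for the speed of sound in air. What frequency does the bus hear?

The observer lies on the +x side, so the source is heading toward the observer and the observer is heading toward the source.
General Doppler shift: f' = f · (v + v_o)/(v − v_s).
f' = 126 × (351 + 22.2)/(351 − 35) = 126 × 373.2/316 ≈ 149 Hz.

149 Hz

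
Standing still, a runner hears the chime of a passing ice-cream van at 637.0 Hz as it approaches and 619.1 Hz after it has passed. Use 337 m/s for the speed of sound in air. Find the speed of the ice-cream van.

4.8 m/s

f₁/f₂ = (v + v_s)/(v − v_s), so v_s = v · (f₁ − f₂)/(f₁ + f₂).
v_s = 337 × (637.0 − 619.1)/(637.0 + 619.1) = 337 × 17.9/1256.1 ≈ 4.8 m/s.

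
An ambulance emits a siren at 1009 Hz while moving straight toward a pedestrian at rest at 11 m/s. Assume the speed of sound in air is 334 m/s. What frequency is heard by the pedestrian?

1043 Hz

With the source moving toward a stationary observer, f' = f · v/(v − v_s).
f' = 1009 × 334/(334 − 11) = 1009 × 334/323 ≈ 1043 Hz.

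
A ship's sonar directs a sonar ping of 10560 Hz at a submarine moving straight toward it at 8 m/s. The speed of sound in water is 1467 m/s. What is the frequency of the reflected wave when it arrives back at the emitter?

The submarine first receives the wave as a moving observer: f₁ = f₀ · (v + u)/v = 10560 × (1467 + 8)/1467 ≈ 10618 Hz.
The reflection then acts as a moving source: f₂ = f₁ · v/(v − u) ≈ 10676 Hz.

10676 Hz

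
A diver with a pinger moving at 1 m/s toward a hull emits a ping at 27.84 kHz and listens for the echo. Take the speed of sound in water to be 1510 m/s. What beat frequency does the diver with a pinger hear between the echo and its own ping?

The hull receives the sound from a moving source: f₁ = f₀ · v/(v − v_e) = 27.84 × 1510/1509 ≈ 27.8584 kHz.
On the return leg the diver with a pinger is a moving observer: f₂ = f₁ · (v + v_e)/v = 27.8584 × 1511/1510 ≈ 27.8769 kHz.
Beat against the emitted tone (with f₀ = 27840 Hz): |f₂ − f₀| = 2v_e·f₀/(v − v_e) = 2 × 1 × 27840/1509 ≈ 36.9 Hz.

36.9 Hz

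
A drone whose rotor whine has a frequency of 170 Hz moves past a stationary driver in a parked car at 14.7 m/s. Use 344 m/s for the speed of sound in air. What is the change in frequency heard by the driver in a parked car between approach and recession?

Approaching: f₁ = f · v/(v − v_s) = 170 × 344/329.3 ≈ 177.6 Hz.
Receding: f₂ = f · v/(v + v_s) = 170 × 344/358.7 ≈ 163.0 Hz.
Drop: f₁ − f₂ = 2f·v·v_s/(v² − v_s²) = 2 × 170 × 344 × 14.7/(344² − 14.7²) ≈ 14.6 Hz.

14.6 Hz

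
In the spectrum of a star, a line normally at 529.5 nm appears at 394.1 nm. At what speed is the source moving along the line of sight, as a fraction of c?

0.287

λ'/λ₀ = 0.7443 < 1 (blueshift), so the source is approaching.
λ'/λ₀ = √((1 − β)/(1 + β)) for an approaching source ⇒ β = (1 − r²)/(1 + r²) with r = λ'/λ₀.
β = (1 − 0.5540)/(1 + 0.5540) ≈ 0.287.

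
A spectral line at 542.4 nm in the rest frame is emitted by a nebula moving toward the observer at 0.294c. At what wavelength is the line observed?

Relativistic Doppler for wavelength: λ' = λ₀ · √((1 − β)/(1 + β)).
λ' = 542.4 × √(0.7060/1.2940) = 542.4 × 0.73864 ≈ 400.6 nm.

400.6 nm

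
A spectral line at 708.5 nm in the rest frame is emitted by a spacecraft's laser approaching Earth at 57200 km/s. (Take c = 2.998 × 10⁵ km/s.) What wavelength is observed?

584.1 nm

β = v/c = 57200/299800 = 0.1908.
Relativistic Doppler for wavelength: λ' = λ₀ · √((1 − β)/(1 + β)).
λ' = 708.5 × √(0.8092/1.1908) = 708.5 × 0.82435 ≈ 584.1 nm.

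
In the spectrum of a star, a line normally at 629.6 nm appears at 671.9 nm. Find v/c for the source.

λ'/λ₀ = 1.0672 > 1 (redshift), so the source is receding.
λ'/λ₀ = √((1 + β)/(1 − β)) for a receding source ⇒ β = (r² − 1)/(r² + 1) with r = λ'/λ₀.
β = (1.1389 − 1)/(1.1389 + 1) ≈ 0.065.

0.065c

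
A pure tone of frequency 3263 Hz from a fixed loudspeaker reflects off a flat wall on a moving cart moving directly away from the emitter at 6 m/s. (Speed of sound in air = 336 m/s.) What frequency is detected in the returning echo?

3149 Hz

At the flat wall on a moving cart (a moving observer), f₁ = f₀ · (v − u)/v = 3263 × 330/336 ≈ 3205 Hz.
The reflection then acts as a moving source: f₂ = f₁ · v/(v + u) ≈ 3149 Hz.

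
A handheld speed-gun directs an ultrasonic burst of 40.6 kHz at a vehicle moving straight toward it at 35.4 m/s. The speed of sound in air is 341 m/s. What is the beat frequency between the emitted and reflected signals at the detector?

The vehicle first receives the wave as a moving observer: f₁ = f₀ · (v + u)/v = 40.6 × (341 + 35.4)/341 ≈ 44.81 kHz.
The reflection then acts as a moving source: f₂ = f₁ · v/(v − u) ≈ 50.01 kHz.
Equivalently f₂ = f₀ · (v + u)/(v − u).
Beat frequency (with f₀ = 40600 Hz): |f₂ − f₀| = 2u·f₀/(v − u) = 2 × 35.4 × 40600/305.6 ≈ 9406 Hz.

9406 Hz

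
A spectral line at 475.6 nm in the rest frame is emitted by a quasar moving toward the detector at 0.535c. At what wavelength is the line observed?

Relativistic Doppler for wavelength: λ' = λ₀ · √((1 − β)/(1 + β)).
λ' = 475.6 × √(0.4650/1.5350) = 475.6 × 0.55039 ≈ 261.8 nm.

261.8 nm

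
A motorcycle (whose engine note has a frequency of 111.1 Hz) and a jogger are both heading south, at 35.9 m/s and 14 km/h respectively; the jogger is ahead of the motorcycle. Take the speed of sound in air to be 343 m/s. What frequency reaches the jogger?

123 Hz

14 km/h = 3.889 m/s.
The jogger is ahead, so the motorcycle is moving toward it while the jogger is moving away from the motorcycle.
With source approaching and observer receding, f' = f · (v − v_o)/(v − v_s).
f' = 111.1 × (343 − 3.889)/(343 − 35.9) = 111.1 × 339.11/307.1 ≈ 123 Hz.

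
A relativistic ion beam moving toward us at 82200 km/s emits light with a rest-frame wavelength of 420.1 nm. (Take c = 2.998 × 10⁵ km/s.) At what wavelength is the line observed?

317.1 nm

β = v/c = 82200/299800 = 0.2742.
Relativistic Doppler for wavelength: λ' = λ₀ · √((1 − β)/(1 + β)).
λ' = 420.1 × √(0.7258/1.2742) = 420.1 × 0.75474 ≈ 317.1 nm.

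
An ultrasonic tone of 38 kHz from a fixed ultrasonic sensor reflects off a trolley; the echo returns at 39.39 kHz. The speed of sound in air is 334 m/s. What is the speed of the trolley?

Double Doppler shift off a moving reflector: f₂ = f₀ · (v + u)/(v − u) (u > 0 toward emitter).
Rearranging, u = v · (f₂ − f₀)/(f₂ + f₀) = 334 × 1.39/77.39 ≈ 6.0 m/s.
So the trolley is moving at 6.0 m/s toward the emitter.

6.0 m/s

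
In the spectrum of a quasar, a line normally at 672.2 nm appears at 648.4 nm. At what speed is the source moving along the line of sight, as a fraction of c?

0.036

λ'/λ₀ = 0.9646 < 1 (blueshift), so the source is approaching.
λ'/λ₀ = √((1 − β)/(1 + β)) for an approaching source ⇒ β = (1 − r²)/(1 + r²) with r = λ'/λ₀.
β = (1 − 0.9304)/(1 + 0.9304) ≈ 0.036.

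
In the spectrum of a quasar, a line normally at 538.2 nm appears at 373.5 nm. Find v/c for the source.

λ'/λ₀ = 0.6940 < 1 (blueshift), so the source is approaching.
λ'/λ₀ = √((1 − β)/(1 + β)) for an approaching source ⇒ β = (1 − r²)/(1 + r²) with r = λ'/λ₀.
β = (1 − 0.4816)/(1 + 0.4816) ≈ 0.350.

0.350c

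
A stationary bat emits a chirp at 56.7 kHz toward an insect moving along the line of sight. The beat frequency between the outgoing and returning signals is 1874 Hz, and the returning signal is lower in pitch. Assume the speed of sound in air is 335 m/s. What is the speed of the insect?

5.6 m/s

Double Doppler shift off a moving reflector: f₂ = f₀ · (v + u)/(v − u) (u > 0 toward emitter).
Returning signal is lower, so f₂ = f₀ − Δf = 56700 − 1874 = 54826 Hz.
Rearranging, u = v · (f₂ − f₀)/(f₂ + f₀) = 335 × -1874/111526 ≈ -5.6 m/s.
So the insect is moving at 5.6 m/s away from the emitter.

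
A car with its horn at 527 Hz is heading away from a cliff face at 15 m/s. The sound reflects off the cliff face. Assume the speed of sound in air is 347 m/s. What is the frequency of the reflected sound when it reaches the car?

The cliff face receives the sound from a moving source: f₁ = f₀ · v/(v + v_e) = 527 × 347/362 ≈ 505 Hz.
On the return leg the car is a moving observer: f₂ = f₁ · (v − v_e)/v = 505 × 332/347 ≈ 483 Hz.

483 Hz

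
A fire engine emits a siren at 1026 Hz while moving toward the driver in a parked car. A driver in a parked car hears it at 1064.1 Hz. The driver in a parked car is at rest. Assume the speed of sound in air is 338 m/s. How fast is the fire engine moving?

12.1 m/s

f' = f · v/(v − v_s) ⇒ v_s = v · |1 − f/f'|.
v_s = 338 × |1 − 1026/1064.1| = 338 × 0.0358 ≈ 12.1 m/s.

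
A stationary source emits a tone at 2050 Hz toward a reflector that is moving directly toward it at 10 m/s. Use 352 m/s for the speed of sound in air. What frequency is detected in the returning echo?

At the reflector (a moving observer), f₁ = f₀ · (v + u)/v = 2050 × 362/352 ≈ 2108 Hz.
The reflection then acts as a moving source: f₂ = f₁ · v/(v − u) ≈ 2170 Hz.
Equivalently f₂ = f₀ · (v + u)/(v − u).

2170 Hz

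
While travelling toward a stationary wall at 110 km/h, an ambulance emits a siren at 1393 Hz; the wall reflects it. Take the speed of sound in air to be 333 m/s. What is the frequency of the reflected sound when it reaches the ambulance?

110 km/h = 30.56 m/s.
The wall receives the sound from a moving source: f₁ = f₀ · v/(v − v_e) = 1393 × 333/302.44 ≈ 1534 Hz.
On the return leg the ambulance is a moving observer: f₂ = f₁ · (v + v_e)/v = 1534 × 363.56/333 ≈ 1674 Hz.

1674 Hz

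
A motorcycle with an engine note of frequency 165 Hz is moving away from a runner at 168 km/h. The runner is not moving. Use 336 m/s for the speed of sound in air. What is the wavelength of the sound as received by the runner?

2.32 m

168 km/h = 46.67 m/s.
Only the source moves, away from the listener, so f' = f · v/(v + v_s).
f' = 165 × 336/(336 + 46.67) ≈ 145 Hz.
λ' = v/f' = 336/144.878 ≈ 2.32 m.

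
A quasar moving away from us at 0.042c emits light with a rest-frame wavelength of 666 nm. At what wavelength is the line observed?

694.6 nm

Relativistic Doppler for wavelength: λ' = λ₀ · √((1 + β)/(1 − β)).
λ' = 666 × √(1.0420/0.9580) = 666 × 1.04292 ≈ 694.6 nm.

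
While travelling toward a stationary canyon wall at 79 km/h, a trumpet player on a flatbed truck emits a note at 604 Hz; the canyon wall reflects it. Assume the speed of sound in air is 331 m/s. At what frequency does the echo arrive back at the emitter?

690 Hz

79 km/h = 21.94 m/s.
The canyon wall receives the sound from a moving source: f₁ = f₀ · v/(v − v_e) = 604 × 331/309.06 ≈ 647 Hz.
On the return leg the trumpet player on a flatbed truck is a moving observer: f₂ = f₁ · (v + v_e)/v = 647 × 352.94/331 ≈ 690 Hz.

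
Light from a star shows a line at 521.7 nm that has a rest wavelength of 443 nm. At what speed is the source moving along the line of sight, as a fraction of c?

0.162c

λ'/λ₀ = 1.1777 > 1 (redshift), so the source is receding.
λ'/λ₀ = √((1 + β)/(1 − β)) for a receding source ⇒ β = (r² − 1)/(r² + 1) with r = λ'/λ₀.
β = (1.3869 − 1)/(1.3869 + 1) ≈ 0.162.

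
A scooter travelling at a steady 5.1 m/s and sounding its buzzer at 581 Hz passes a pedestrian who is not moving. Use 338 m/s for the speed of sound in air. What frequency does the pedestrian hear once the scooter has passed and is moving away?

Receding: f₂ = f · v/(v + v_s) = 581 × 338/343.1 ≈ 572 Hz.

572 Hz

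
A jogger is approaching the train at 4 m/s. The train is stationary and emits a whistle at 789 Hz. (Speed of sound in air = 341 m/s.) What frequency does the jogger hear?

Only the observer moves, toward the source, so f' = f · (v + v_o)/v.
f' = 789 × (341 + 4)/341 = 789 × 345/341 ≈ 798 Hz.

798 Hz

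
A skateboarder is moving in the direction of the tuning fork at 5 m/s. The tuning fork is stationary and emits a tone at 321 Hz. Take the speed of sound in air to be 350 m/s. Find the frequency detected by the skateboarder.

Moving observer, stationary source: f' = f · (v + v_o)/v.
f' = 321 × (350 + 5)/350 = 321 × 355/350 ≈ 326 Hz.

326 Hz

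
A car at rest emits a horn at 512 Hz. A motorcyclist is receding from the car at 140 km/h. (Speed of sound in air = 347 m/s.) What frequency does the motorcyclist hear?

140 km/h = 38.89 m/s.
Moving observer, stationary source: f' = f · (v − v_o)/v.
f' = 512 × (347 − 38.89)/347 = 512 × 308.11/347 ≈ 455 Hz.

455 Hz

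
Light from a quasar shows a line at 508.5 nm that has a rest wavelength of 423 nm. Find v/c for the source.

0.182

λ'/λ₀ = 1.2021 > 1 (redshift), so the source is receding.
λ'/λ₀ = √((1 + β)/(1 − β)) for a receding source ⇒ β = (r² − 1)/(r² + 1) with r = λ'/λ₀.
β = (1.4451 − 1)/(1.4451 + 1) ≈ 0.182.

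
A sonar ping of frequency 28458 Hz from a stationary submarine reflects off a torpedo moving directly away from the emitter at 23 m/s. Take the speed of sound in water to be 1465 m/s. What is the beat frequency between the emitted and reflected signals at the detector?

The torpedo first receives the wave as a moving observer: f₁ = f₀ · (v − u)/v = 28458 × (1465 − 23)/1465 ≈ 28011 Hz.
The reflection then acts as a moving source: f₂ = f₁ · v/(v + u) ≈ 27578 Hz.
Beat frequency: |f₂ − f₀| = 2u·f₀/(v + u) = 2 × 23 × 28458/1488 ≈ 880 Hz.

880 Hz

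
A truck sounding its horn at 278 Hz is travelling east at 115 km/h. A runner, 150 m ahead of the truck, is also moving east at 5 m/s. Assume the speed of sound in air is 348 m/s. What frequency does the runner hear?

115 km/h = 31.94 m/s.
The runner is ahead, so the truck is moving toward it while the runner is moving away from the truck.
Both move, so f' = f · (v − v_o)/(v − v_s).
f' = 278 × (348 − 5)/(348 − 31.94) = 278 × 343/316.06 ≈ 302 Hz.

302 Hz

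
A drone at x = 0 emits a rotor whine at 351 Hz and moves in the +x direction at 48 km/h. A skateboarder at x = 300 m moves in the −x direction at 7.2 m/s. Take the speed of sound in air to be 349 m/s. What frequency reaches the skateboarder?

372 Hz

48 km/h = 13.33 m/s.
The observer lies on the +x side, so the source is heading toward the observer and the observer is heading toward the source.
Both move, so f' = f · (v + v_o)/(v − v_s).
f' = 351 × (349 + 7.2)/(349 − 13.33) = 351 × 356.2/335.67 ≈ 372 Hz.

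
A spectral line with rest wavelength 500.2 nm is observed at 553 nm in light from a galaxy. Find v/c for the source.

0.100

λ'/λ₀ = 1.1056 > 1 (redshift), so the source is receding.
λ'/λ₀ = √((1 + β)/(1 − β)) for a receding source ⇒ β = (r² − 1)/(r² + 1) with r = λ'/λ₀.
β = (1.2223 − 1)/(1.2223 + 1) ≈ 0.100.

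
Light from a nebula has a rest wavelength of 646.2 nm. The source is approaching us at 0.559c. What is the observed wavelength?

343.7 nm

Relativistic Doppler for wavelength: λ' = λ₀ · √((1 − β)/(1 + β)).
λ' = 646.2 × √(0.4410/1.5590) = 646.2 × 0.53186 ≈ 343.7 nm.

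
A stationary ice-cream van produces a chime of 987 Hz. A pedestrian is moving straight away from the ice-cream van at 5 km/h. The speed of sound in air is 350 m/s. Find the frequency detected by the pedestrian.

983 Hz

5 km/h = 1.389 m/s.
Only the observer moves, away from the source, so f' = f · (v − v_o)/v.
f' = 987 × (350 − 1.389)/350 = 987 × 348.61/350 ≈ 983 Hz.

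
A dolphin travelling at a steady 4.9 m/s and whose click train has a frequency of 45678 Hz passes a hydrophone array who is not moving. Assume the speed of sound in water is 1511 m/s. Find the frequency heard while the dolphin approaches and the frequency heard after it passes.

Approaching: f₁ = f · v/(v − v_s) = 45678 × 1511/1506.1 ≈ 45827 Hz.
Receding: f₂ = f · v/(v + v_s) = 45678 × 1511/1515.9 ≈ 45530 Hz.

45827 Hz approaching; 45530 Hz receding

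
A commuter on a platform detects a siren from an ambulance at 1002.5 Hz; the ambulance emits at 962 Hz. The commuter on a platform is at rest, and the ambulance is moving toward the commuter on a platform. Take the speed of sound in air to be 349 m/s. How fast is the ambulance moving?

f' = f · v/(v − v_s) ⇒ v_s = v · |1 − f/f'|.
v_s = 349 × |1 − 962/1002.5| = 349 × 0.0404 ≈ 14.1 m/s.

14.1 m/s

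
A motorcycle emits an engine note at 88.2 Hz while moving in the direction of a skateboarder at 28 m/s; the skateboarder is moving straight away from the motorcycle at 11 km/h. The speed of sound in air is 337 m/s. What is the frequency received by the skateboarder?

95 Hz

11 km/h = 3.056 m/s.
General Doppler shift: f' = f · (v − v_o)/(v − v_s).
f' = 88.2 × (337 − 3.056)/(337 − 28) = 88.2 × 333.94/309 ≈ 95 Hz.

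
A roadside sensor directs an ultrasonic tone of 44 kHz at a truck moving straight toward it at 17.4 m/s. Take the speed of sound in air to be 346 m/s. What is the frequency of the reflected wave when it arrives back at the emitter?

At the truck (a moving observer), f₁ = f₀ · (v + u)/v = 44 × 363.4/346 ≈ 46.2 kHz.
On reflection it acts as a source moving toward the stationary detector: f₂ = f₁ · v/(v − u) = 46.2 × 346/328.6 ≈ 48.7 kHz.

48.7 kHz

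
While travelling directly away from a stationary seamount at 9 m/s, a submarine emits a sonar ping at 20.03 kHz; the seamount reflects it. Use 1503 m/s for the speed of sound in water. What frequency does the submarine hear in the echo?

The seamount receives the sound from a moving source: f₁ = f₀ · v/(v + v_e) = 20.03 × 1503/1512 ≈ 19.91 kHz.
On the return leg the submarine is a moving observer: f₂ = f₁ · (v − v_e)/v = 19.91 × 1494/1503 ≈ 19.79 kHz.
Equivalently f₂ = f₀ · (v − v_e)/(v + v_e).

19.79 kHz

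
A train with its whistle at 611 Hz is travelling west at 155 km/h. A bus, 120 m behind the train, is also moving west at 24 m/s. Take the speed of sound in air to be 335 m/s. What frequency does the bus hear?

155 km/h = 43.06 m/s.
The bus is behind, so the train is moving away from it while the bus is moving toward the train.
Both move, so f' = f · (v + v_o)/(v + v_s).
f' = 611 × (335 + 24)/(335 + 43.06) = 611 × 359/378.06 ≈ 580 Hz.

580 Hz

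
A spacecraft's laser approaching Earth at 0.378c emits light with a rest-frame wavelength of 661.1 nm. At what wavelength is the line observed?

Relativistic Doppler for wavelength: λ' = λ₀ · √((1 − β)/(1 + β)).
λ' = 661.1 × √(0.6220/1.3780) = 661.1 × 0.67185 ≈ 444.2 nm.

444.2 nm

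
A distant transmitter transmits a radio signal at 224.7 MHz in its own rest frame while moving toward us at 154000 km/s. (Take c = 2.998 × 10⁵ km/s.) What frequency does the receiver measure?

β = v/c = 154000/299800 = 0.5137.
Relativistic Doppler for frequency: f' = f₀ · √((1 + β)/(1 − β)).
f' = 224.7 × √(1.5137/0.4863) = 224.7 × 1.76422 ≈ 396.4 MHz.

396.4 MHz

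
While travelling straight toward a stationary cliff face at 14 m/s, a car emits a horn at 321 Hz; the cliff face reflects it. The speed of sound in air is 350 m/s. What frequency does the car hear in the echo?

The cliff face receives the sound from a moving source: f₁ = f₀ · v/(v − v_e) = 321 × 350/336 ≈ 334 Hz.
On the return leg the car is a moving observer: f₂ = f₁ · (v + v_e)/v = 334 × 364/350 ≈ 348 Hz.

348 Hz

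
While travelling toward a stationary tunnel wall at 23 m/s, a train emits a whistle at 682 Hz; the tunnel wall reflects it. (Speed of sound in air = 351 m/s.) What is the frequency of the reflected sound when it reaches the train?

778 Hz

The tunnel wall receives the sound from a moving source: f₁ = f₀ · v/(v − v_e) = 682 × 351/328 ≈ 730 Hz.
On the return leg the train is a moving observer: f₂ = f₁ · (v + v_e)/v = 730 × 374/351 ≈ 778 Hz.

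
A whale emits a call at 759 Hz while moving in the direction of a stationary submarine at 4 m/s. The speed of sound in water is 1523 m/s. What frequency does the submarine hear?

761 Hz

Only the source moves, toward the listener, so f' = f · v/(v − v_s).
f' = 759 × 1523/(1523 − 4) = 759 × 1523/1519 ≈ 761 Hz.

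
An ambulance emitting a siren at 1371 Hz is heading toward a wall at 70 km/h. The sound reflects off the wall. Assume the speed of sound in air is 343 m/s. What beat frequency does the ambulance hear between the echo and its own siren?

70 km/h = 19.44 m/s.
The wall receives the sound from a moving source: f₁ = f₀ · v/(v − v_e) = 1371 × 343/323.56 ≈ 1453.4 Hz.
On the return leg the ambulance is a moving observer: f₂ = f₁ · (v + v_e)/v = 1453.4 × 362.44/343 ≈ 1535.8 Hz.
Beat against the emitted tone: |f₂ − f₀| = 2v_e·f₀/(v − v_e) = 2 × 19.44 × 1371/323.56 ≈ 165 Hz.

165 Hz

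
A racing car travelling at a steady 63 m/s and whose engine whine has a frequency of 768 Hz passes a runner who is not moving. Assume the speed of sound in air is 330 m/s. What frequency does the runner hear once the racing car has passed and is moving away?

645 Hz

Receding: f₂ = f · v/(v + v_s) = 768 × 330/393 ≈ 645 Hz.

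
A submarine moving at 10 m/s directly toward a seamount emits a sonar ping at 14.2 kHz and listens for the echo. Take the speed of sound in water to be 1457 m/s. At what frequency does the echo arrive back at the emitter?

The seamount receives the sound from a moving source: f₁ = f₀ · v/(v − v_e) = 14.2 × 1457/1447 ≈ 14.30 kHz.
On the return leg the submarine is a moving observer: f₂ = f₁ · (v + v_e)/v = 14.30 × 1467/1457 ≈ 14.40 kHz.

14.40 kHz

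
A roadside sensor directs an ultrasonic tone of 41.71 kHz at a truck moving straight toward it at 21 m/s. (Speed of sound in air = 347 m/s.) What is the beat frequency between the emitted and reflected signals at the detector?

5374 Hz

At the truck (a moving observer), f₁ = f₀ · (v + u)/v = 41.71 × 368/347 ≈ 44.23 kHz.
The reflection then acts as a moving source: f₂ = f₁ · v/(v − u) ≈ 47.08 kHz.
Equivalently f₂ = f₀ · (v + u)/(v − u).
Beat frequency (with f₀ = 41710 Hz): |f₂ − f₀| = 2u·f₀/(v − u) = 2 × 21 × 41710/326 ≈ 5374 Hz.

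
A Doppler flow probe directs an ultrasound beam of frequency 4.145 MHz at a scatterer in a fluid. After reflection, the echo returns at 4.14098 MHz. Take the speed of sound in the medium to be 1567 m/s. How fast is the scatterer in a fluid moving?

Double Doppler shift off a moving reflector: f₂ = f₀ · (v + u)/(v − u) (u > 0 toward emitter).
Rearranging, u = v · (f₂ − f₀)/(f₂ + f₀) = 1567 × -0.00402/8.28598 ≈ -0.76 m/s.
So the scatterer in a fluid is moving at 0.76 m/s away from the emitter.

0.76 m/s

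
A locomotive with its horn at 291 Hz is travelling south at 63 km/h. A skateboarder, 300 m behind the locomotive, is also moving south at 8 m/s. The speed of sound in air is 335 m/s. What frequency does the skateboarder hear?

283 Hz

63 km/h = 17.5 m/s.
The skateboarder is behind, so the locomotive is moving away from it while the skateboarder is moving toward the locomotive.
With source receding and observer approaching, f' = f · (v + v_o)/(v + v_s).
f' = 291 × (335 + 8)/(335 + 17.5) = 291 × 343/352.5 ≈ 283 Hz.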